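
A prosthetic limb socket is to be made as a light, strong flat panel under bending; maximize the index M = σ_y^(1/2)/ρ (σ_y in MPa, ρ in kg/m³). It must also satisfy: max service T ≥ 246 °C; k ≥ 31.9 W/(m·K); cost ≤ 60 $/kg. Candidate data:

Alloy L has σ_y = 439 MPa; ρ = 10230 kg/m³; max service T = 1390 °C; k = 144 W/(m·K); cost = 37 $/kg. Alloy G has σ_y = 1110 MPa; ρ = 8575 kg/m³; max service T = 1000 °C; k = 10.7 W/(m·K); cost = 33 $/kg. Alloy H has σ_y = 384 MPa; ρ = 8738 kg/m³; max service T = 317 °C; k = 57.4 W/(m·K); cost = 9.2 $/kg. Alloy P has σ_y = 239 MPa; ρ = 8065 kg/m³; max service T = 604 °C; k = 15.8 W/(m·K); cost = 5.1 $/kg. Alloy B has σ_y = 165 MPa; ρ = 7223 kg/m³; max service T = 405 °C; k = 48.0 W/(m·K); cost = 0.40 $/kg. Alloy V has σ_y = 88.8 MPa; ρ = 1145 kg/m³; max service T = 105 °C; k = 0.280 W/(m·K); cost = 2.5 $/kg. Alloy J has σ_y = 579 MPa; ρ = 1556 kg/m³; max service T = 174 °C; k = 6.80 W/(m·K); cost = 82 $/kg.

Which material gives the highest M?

Screen on constraints: max service T ≥ 246 °C; k ≥ 31.9 W/(m·K); cost ≤ 60 $/kg. Survivors: alloy L, alloy H, alloy B.
Per-candidate index values:
  alloy H: M = 2.24×10⁻³
  alloy L: M = 2.05×10⁻³
  alloy B: M = 1.78×10⁻³
Highest index: alloy H.

alloy H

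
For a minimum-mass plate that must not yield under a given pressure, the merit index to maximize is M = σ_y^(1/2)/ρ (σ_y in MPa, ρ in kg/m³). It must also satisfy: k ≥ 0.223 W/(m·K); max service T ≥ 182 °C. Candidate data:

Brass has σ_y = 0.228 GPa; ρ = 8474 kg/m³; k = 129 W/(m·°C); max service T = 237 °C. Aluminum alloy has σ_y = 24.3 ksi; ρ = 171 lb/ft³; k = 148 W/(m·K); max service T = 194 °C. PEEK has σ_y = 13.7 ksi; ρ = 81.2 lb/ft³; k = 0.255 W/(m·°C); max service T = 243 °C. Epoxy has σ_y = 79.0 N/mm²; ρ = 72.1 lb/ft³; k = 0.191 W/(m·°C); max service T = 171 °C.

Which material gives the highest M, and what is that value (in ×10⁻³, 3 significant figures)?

Screen on constraints: k ≥ 0.223 W/(m·K); max service T ≥ 182 °C. Survivors: brass, aluminum alloy, PEEK.
In SI units:
  brass: σ_y = 228.0 MPa, ρ = 8474 kg/m³
  aluminum alloy: σ_y = 167.5 MPa, ρ = 2739 kg/m³
  PEEK: σ_y = 94.46 MPa, ρ = 1301 kg/m³
  PEEK: M = 7.47×10⁻³
  aluminum alloy: M = 4.73×10⁻³
  brass: M = 1.78×10⁻³
Highest index: PEEK.

PEEK, M = 7.47×10⁻³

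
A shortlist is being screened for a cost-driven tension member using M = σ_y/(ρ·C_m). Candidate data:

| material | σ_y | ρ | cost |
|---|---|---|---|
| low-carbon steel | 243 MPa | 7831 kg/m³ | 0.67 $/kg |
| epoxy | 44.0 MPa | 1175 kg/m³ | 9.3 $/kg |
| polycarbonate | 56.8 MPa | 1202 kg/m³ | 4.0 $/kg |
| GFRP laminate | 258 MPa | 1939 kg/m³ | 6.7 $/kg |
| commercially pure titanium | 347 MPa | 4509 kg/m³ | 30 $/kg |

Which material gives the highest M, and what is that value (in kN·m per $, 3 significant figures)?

low-carbon steel, M = 46.3 kN·m per $

Per-candidate index values:
  low-carbon steel: M = 46.3 kN·m per $
  GFRP laminate: M = 19.9 kN·m per $
  polycarbonate: M = 11.8 kN·m per $
  epoxy: M = 4.03 kN·m per $
  commercially pure titanium: M = 2.57 kN·m per $
Low-carbon steel has the largest M.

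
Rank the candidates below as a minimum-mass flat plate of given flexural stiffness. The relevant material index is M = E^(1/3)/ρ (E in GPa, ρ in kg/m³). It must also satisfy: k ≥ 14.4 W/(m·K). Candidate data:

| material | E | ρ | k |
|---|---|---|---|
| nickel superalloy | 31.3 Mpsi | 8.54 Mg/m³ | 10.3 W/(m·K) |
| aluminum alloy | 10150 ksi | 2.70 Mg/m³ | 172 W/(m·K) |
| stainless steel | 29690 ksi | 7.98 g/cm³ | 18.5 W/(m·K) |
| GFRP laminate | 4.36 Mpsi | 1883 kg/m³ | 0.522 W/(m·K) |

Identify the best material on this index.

Screen on constraints: k ≥ 14.4 W/(m·K). Survivors: aluminum alloy, stainless steel.
Normalizing units and computing the index:
  aluminum alloy: E = 69.98 GPa, ρ = 2700 kg/m³
  stainless steel: E = 204.7 GPa, ρ = 7980 kg/m³
  aluminum alloy: M = 1.53×10⁻³
  stainless steel: M = 0.739×10⁻³
The maximum is for aluminum alloy.

aluminum alloy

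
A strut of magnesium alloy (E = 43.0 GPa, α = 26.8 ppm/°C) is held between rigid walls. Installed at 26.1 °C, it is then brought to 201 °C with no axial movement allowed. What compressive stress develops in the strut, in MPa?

202 MPa

ΔT = 174.9 K. Constrained thermal stress σ = E·α·ΔT = 43.00×10³ MPa × 26.8×10⁻⁶ × 174.9 = 202 MPa (compressive).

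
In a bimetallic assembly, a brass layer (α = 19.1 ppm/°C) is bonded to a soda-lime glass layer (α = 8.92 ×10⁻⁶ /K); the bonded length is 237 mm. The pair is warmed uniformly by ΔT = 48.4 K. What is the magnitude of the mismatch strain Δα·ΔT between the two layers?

Δα = |19.1 − 8.92|×10⁻⁶/K = 10.2×10⁻⁶/K.
Mismatch strain = Δα·ΔT = 10.2×10⁻⁶ × 48.4 = 4.93×10⁻⁴.

4.93×10⁻⁴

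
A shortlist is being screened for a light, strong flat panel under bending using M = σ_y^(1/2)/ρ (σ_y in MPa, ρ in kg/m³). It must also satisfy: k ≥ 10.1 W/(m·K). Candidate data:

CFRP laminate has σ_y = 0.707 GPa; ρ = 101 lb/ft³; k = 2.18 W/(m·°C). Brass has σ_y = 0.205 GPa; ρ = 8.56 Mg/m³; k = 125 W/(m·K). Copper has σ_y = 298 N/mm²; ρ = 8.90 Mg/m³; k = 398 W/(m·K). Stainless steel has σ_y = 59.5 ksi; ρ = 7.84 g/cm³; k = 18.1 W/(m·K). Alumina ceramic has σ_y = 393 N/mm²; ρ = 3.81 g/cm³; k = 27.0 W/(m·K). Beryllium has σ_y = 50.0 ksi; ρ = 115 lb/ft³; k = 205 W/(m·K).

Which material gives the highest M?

Screen on constraints: k ≥ 10.1 W/(m·K). Survivors: brass, copper, stainless steel, alumina ceramic, beryllium.
Putting every candidate on a common basis:
  brass: σ_y = 205.0 MPa, ρ = 8560 kg/m³
  copper: σ_y = 298.0 MPa, ρ = 8900 kg/m³
  stainless steel: σ_y = 410.2 MPa, ρ = 7840 kg/m³
  alumina ceramic: σ_y = 393.0 MPa, ρ = 3810 kg/m³
  beryllium: σ_y = 344.7 MPa, ρ = 1842 kg/m³
  beryllium: M = 10.1×10⁻³
  alumina ceramic: M = 5.20×10⁻³
  stainless steel: M = 2.58×10⁻³
  copper: M = 1.94×10⁻³
  brass: M = 1.67×10⁻³
Beryllium ranks first.

beryllium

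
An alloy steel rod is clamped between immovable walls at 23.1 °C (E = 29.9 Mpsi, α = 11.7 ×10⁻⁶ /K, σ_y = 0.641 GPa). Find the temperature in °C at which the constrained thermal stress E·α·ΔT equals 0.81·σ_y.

E = 29.9 Mpsi = 206.2 GPa.
σ_y = 0.641 GPa = 641.0 MPa.
E·α·ΔT = 519.2 MPa ⇒ ΔT = 519.2 / (206.2×10³ × 11.7×10⁻⁶) = 215.3 K.
T = 23.1 + 215.3 = 238.4 °C.

238 °C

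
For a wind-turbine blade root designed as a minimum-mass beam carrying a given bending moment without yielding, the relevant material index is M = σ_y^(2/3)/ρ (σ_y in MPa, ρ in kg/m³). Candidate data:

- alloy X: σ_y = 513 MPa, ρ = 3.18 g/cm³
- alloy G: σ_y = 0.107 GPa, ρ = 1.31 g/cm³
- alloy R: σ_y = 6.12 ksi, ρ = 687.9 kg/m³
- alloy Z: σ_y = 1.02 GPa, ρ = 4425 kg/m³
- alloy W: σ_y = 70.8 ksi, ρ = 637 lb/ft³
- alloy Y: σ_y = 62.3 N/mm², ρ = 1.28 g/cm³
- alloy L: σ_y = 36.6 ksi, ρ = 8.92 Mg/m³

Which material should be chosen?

alloy Z

Convert each candidate to consistent units, then evaluate M:
  alloy X: σ_y = 513.0 MPa, ρ = 3180 kg/m³
  alloy G: σ_y = 107.0 MPa, ρ = 1310 kg/m³
  alloy R: σ_y = 42.20 MPa, ρ = 687.9 kg/m³
  alloy Z: σ_y = 1020 MPa, ρ = 4425 kg/m³
  alloy W: σ_y = 488.1 MPa, ρ = 10200 kg/m³
  alloy Y: σ_y = 62.30 MPa, ρ = 1280 kg/m³
  alloy L: σ_y = 252.3 MPa, ρ = 8920 kg/m³
  alloy Z: M = 22.9×10⁻³
  alloy X: M = 20.2×10⁻³
  alloy R: M = 17.6×10⁻³
  alloy G: M = 17.2×10⁻³
  alloy Y: M = 12.3×10⁻³
  alloy W: M = 6.08×10⁻³
  alloy L: M = 4.48×10⁻³
Alloy Z ranks first.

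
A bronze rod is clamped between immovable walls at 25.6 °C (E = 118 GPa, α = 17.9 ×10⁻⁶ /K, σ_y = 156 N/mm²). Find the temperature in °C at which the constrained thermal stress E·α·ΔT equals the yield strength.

99.5 °C

σ_y = 156 N/mm² = 156.0 MPa.
E·α·ΔT = 156.0 MPa ⇒ ΔT = 156.0 / (118.0×10³ × 17.9×10⁻⁶) = 73.86 K.
T = 25.6 + 73.86 = 99.46 °C.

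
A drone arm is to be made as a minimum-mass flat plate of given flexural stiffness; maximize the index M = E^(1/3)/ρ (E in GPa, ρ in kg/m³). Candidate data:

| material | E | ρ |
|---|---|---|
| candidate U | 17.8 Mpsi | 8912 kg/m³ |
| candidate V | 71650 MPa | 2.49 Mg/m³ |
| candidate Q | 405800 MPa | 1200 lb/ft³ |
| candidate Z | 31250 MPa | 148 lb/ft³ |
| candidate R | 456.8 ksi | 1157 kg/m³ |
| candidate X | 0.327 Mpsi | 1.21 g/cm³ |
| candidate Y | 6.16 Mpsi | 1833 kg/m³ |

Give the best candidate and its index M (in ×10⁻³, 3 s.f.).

In SI units:
  candidate U: E = 122.7 GPa, ρ = 8912 kg/m³
  candidate V: E = 71.65 GPa, ρ = 2490 kg/m³
  candidate Q: E = 405.8 GPa, ρ = 19220 kg/m³
  candidate Z: E = 31.25 GPa, ρ = 2371 kg/m³
  candidate R: E = 3.150 GPa, ρ = 1157 kg/m³
  candidate X: E = 2.255 GPa, ρ = 1210 kg/m³
  candidate Y: E = 42.47 GPa, ρ = 1833 kg/m³
  candidate Y: M = 1.90×10⁻³
  candidate V: M = 1.67×10⁻³
  candidate Z: M = 1.33×10⁻³
  candidate R: M = 1.27×10⁻³
  candidate X: M = 1.08×10⁻³
  candidate U: M = 0.558×10⁻³
  candidate Q: M = 0.385×10⁻³
The maximum is for candidate Y.

candidate Y, M = 1.90×10⁻³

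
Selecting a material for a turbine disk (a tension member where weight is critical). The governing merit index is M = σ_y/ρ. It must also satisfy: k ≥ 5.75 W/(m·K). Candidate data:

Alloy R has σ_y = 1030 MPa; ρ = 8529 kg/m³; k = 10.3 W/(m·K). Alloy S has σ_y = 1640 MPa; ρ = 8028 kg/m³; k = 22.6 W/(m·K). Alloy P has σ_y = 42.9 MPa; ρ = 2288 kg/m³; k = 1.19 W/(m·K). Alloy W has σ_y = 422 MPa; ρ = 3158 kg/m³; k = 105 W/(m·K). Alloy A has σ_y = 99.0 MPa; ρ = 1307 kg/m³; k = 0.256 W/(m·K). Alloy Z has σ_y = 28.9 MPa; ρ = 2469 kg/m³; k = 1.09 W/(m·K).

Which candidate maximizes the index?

Screen on constraints: k ≥ 5.75 W/(m·K). Survivors: alloy R, alloy S, alloy W.
Per-candidate index values:
  alloy S: M = 204 kN·m/kg
  alloy W: M = 134 kN·m/kg
  alloy R: M = 121 kN·m/kg
The maximum is for alloy S.

alloy S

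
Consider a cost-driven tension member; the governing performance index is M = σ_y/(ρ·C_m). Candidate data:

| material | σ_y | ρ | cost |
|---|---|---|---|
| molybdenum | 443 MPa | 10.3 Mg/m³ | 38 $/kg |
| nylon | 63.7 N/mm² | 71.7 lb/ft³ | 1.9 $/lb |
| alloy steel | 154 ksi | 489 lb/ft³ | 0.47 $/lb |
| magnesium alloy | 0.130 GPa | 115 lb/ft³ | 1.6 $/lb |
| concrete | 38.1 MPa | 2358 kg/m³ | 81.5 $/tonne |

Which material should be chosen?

In SI units:
  molybdenum: σ_y = 443.0 MPa, ρ = 10300 kg/m³, cost = 38.00 $/kg
  nylon: σ_y = 63.70 MPa, ρ = 1149 kg/m³, cost = 4.189 $/kg
  alloy steel: σ_y = 1062 MPa, ρ = 7833 kg/m³, cost = 1.036 $/kg
  magnesium alloy: σ_y = 130.0 MPa, ρ = 1842 kg/m³, cost = 3.527 $/kg
  concrete: σ_y = 38.10 MPa, ρ = 2358 kg/m³, cost = 0.08150 $/kg
  concrete: M = 198 kN·m per $
  alloy steel: M = 131 kN·m per $
  magnesium alloy: M = 20.0 kN·m per $
  nylon: M = 13.2 kN·m per $
  molybdenum: M = 1.13 kN·m per $
Concrete ranks first.

concrete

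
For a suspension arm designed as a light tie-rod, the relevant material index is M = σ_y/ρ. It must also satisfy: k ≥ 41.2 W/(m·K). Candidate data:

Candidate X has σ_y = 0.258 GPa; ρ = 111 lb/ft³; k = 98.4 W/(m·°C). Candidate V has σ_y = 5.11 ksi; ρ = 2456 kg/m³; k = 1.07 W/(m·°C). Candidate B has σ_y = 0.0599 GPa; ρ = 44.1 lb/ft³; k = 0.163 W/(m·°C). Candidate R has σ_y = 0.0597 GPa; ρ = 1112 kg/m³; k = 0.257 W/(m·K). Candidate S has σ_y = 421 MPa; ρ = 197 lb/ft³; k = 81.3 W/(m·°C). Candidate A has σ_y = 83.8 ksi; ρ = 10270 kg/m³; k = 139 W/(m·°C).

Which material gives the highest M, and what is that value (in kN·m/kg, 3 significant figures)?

Screen on constraints: k ≥ 41.2 W/(m·K). Survivors: candidate X, candidate S, candidate A.
In SI units:
  candidate X: σ_y = 258.0 MPa, ρ = 1778 kg/m³
  candidate S: σ_y = 421.0 MPa, ρ = 3156 kg/m³
  candidate A: σ_y = 577.8 MPa, ρ = 10270 kg/m³
  candidate X: M = 145 kN·m/kg
  candidate S: M = 133 kN·m/kg
  candidate A: M = 56.3 kN·m/kg
Highest index: candidate X.

candidate X, M = 145 kN·m/kg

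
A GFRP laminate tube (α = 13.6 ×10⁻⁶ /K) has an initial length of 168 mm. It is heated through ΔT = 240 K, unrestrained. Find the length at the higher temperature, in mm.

ΔL = α·L₀·ΔT = 13.6×10⁻⁶ × 168 mm × 240.0 K = 0.548 mm.
L = L₀ + ΔL = 168 + 0.548 = 168.55 mm.

168.55 mm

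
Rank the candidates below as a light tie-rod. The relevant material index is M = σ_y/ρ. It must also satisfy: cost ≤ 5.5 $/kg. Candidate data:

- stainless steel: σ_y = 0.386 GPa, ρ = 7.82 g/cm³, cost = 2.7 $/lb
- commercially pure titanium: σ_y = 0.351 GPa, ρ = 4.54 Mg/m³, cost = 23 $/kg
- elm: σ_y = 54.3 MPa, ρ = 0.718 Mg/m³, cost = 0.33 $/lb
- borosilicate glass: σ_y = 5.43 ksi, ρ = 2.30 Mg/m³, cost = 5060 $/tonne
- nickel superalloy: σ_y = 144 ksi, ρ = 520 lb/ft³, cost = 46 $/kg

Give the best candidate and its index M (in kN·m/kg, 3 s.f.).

Screen on constraints: cost ≤ 5.5 $/kg. Survivors: elm, borosilicate glass.
In SI units:
  elm: σ_y = 54.30 MPa, ρ = 718.0 kg/m³
  borosilicate glass: σ_y = 37.44 MPa, ρ = 2300 kg/m³
  elm: M = 75.6 kN·m/kg
  borosilicate glass: M = 16.3 kN·m/kg
Elm has the largest M.

elm, M = 75.6 kN·m/kg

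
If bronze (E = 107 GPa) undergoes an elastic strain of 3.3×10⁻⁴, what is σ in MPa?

35.3 MPa

σ = E·ε = 107000 MPa × 3.3×10⁻⁴ = 35.3 MPa.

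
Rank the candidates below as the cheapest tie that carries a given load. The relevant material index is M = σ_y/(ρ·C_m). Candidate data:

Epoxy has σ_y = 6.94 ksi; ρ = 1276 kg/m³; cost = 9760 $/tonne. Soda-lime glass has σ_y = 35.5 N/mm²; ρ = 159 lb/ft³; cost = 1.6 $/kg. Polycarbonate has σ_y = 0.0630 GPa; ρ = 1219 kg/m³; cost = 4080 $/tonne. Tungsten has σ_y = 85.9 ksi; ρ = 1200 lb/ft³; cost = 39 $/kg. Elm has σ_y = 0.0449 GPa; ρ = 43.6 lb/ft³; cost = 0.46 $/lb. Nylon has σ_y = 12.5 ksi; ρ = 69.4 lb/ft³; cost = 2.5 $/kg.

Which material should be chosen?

elm

Convert each candidate to consistent units, then evaluate M:
  epoxy: σ_y = 47.85 MPa, ρ = 1276 kg/m³, cost = 9.760 $/kg
  soda-lime glass: σ_y = 35.50 MPa, ρ = 2547 kg/m³, cost = 1.600 $/kg
  polycarbonate: σ_y = 63.00 MPa, ρ = 1219 kg/m³, cost = 4.080 $/kg
  tungsten: σ_y = 592.3 MPa, ρ = 19220 kg/m³, cost = 39.00 $/kg
  elm: σ_y = 44.90 MPa, ρ = 698.4 kg/m³, cost = 1.014 $/kg
  nylon: σ_y = 86.18 MPa, ρ = 1112 kg/m³, cost = 2.500 $/kg
  elm: M = 63.4 kN·m per $
  nylon: M = 31.0 kN·m per $
  polycarbonate: M = 12.7 kN·m per $
  soda-lime glass: M = 8.71 kN·m per $
  epoxy: M = 3.84 kN·m per $
  tungsten: M = 0.790 kN·m per $
Highest index: elm.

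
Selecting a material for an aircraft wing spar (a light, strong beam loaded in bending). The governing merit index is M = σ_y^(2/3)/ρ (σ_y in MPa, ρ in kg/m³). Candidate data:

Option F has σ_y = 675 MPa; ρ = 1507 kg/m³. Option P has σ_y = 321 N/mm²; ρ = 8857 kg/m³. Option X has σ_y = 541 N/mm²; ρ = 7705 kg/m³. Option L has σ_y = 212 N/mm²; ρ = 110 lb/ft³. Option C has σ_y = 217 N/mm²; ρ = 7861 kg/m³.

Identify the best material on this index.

option F

Putting every candidate on a common basis:
  option F: σ_y = 675.0 MPa, ρ = 1507 kg/m³
  option P: σ_y = 321.0 MPa, ρ = 8857 kg/m³
  option X: σ_y = 541.0 MPa, ρ = 7705 kg/m³
  option L: σ_y = 212.0 MPa, ρ = 1762 kg/m³
  option C: σ_y = 217.0 MPa, ρ = 7861 kg/m³
  option F: M = 51.1×10⁻³
  option L: M = 20.2×10⁻³
  option X: M = 8.62×10⁻³
  option P: M = 5.29×10⁻³
  option C: M = 4.59×10⁻³
The maximum is for option F.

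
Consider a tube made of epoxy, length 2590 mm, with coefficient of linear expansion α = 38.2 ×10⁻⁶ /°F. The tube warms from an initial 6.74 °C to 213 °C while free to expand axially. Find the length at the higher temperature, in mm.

Convert α: 38.2×10⁻⁶/°F × (9/5) = 68.8×10⁻⁶/K.
ΔT = 213 − 6.74 = 206.3 K.
ΔL = α·L₀·ΔT = 68.8×10⁻⁶ × 2590 mm × 206.3 K = 36.7 mm.
L = L₀ + ΔL = 2590 + 36.7 = 2626.7 mm.

2626.7 mm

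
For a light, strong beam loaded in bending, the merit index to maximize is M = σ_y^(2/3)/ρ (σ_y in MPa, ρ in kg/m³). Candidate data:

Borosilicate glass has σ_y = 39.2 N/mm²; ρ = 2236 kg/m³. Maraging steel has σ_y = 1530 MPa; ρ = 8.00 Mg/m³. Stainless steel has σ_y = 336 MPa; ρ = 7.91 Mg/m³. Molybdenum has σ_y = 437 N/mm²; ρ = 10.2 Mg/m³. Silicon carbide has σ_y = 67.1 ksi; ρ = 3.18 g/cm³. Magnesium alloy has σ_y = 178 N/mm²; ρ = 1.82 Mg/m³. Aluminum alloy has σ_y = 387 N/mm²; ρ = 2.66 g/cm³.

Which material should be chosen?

In SI units:
  borosilicate glass: σ_y = 39.20 MPa, ρ = 2236 kg/m³
  maraging steel: σ_y = 1530 MPa, ρ = 8000 kg/m³
  stainless steel: σ_y = 336.0 MPa, ρ = 7910 kg/m³
  molybdenum: σ_y = 437.0 MPa, ρ = 10200 kg/m³
  silicon carbide: σ_y = 462.6 MPa, ρ = 3180 kg/m³
  magnesium alloy: σ_y = 178.0 MPa, ρ = 1820 kg/m³
  aluminum alloy: σ_y = 387.0 MPa, ρ = 2660 kg/m³
  aluminum alloy: M = 20.0×10⁻³
  silicon carbide: M = 18.8×10⁻³
  magnesium alloy: M = 17.4×10⁻³
  maraging steel: M = 16.6×10⁻³
  stainless steel: M = 6.11×10⁻³
  molybdenum: M = 5.65×10⁻³
  borosilicate glass: M = 5.16×10⁻³
Aluminum alloy ranks first.

aluminum alloy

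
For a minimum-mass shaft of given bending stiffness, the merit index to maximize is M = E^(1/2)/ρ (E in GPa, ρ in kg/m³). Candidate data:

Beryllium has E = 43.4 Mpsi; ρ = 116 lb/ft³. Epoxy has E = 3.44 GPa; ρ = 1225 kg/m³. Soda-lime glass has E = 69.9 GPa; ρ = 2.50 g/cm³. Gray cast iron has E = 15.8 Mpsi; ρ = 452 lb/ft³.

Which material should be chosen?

In SI units:
  beryllium: E = 299.2 GPa, ρ = 1858 kg/m³
  epoxy: E = 3.440 GPa, ρ = 1225 kg/m³
  soda-lime glass: E = 69.90 GPa, ρ = 2500 kg/m³
  gray cast iron: E = 108.9 GPa, ρ = 7240 kg/m³
  beryllium: M = 9.31×10⁻³
  soda-lime glass: M = 3.34×10⁻³
  epoxy: M = 1.51×10⁻³
  gray cast iron: M = 1.44×10⁻³
Highest index: beryllium.

beryllium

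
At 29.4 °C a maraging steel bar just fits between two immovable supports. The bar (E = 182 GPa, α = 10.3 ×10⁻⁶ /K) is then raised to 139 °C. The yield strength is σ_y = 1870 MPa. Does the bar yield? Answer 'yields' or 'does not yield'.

does not yield

ΔT = 109.6 K. Constrained thermal stress σ = E·α·ΔT = 182.0×10³ MPa × 10.3×10⁻⁶ × 109.6 = 205 MPa (compressive).
Compare to σ_y = 1870 MPa: σ < σ_y, so it does not yield.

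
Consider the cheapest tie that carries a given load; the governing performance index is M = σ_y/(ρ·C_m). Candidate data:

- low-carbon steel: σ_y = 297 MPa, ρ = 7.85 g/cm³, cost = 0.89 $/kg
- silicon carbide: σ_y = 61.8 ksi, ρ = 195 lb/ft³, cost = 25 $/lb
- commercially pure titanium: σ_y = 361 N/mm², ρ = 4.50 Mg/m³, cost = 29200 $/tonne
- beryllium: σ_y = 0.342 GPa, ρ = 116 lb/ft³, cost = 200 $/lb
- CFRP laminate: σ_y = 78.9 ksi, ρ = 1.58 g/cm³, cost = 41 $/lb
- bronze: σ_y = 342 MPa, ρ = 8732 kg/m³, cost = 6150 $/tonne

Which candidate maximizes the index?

low-carbon steel

Convert each candidate to consistent units, then evaluate M:
  low-carbon steel: σ_y = 297.0 MPa, ρ = 7850 kg/m³, cost = 0.8900 $/kg
  silicon carbide: σ_y = 426.1 MPa, ρ = 3124 kg/m³, cost = 55.11 $/kg
  commercially pure titanium: σ_y = 361.0 MPa, ρ = 4500 kg/m³, cost = 29.20 $/kg
  beryllium: σ_y = 342.0 MPa, ρ = 1858 kg/m³, cost = 440.9 $/kg
  CFRP laminate: σ_y = 544.0 MPa, ρ = 1580 kg/m³, cost = 90.39 $/kg
  bronze: σ_y = 342.0 MPa, ρ = 8732 kg/m³, cost = 6.150 $/kg
  low-carbon steel: M = 42.5 kN·m per $
  bronze: M = 6.37 kN·m per $
  CFRP laminate: M = 3.81 kN·m per $
  commercially pure titanium: M = 2.75 kN·m per $
  silicon carbide: M = 2.48 kN·m per $
  beryllium: M = 0.417 kN·m per $
Low-carbon steel has the largest M.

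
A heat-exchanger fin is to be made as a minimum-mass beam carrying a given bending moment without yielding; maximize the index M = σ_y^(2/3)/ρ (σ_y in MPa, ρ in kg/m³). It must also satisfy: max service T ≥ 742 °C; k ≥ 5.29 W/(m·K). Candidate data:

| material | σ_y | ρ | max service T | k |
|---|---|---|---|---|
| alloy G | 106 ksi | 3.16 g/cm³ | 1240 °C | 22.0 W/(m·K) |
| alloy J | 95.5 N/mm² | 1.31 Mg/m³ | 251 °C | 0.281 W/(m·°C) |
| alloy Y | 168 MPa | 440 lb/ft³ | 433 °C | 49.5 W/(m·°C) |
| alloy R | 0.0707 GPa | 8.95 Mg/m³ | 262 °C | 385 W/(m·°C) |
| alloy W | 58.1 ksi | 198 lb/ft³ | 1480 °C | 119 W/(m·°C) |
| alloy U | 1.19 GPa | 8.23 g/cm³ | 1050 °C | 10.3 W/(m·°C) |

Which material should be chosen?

Screen on constraints: max service T ≥ 742 °C; k ≥ 5.29 W/(m·K). Survivors: alloy G, alloy W, alloy U.
Normalizing units and computing the index:
  alloy G: σ_y = 730.8 MPa, ρ = 3160 kg/m³
  alloy W: σ_y = 400.6 MPa, ρ = 3172 kg/m³
  alloy U: σ_y = 1190 MPa, ρ = 8230 kg/m³
  alloy G: M = 25.7×10⁻³
  alloy W: M = 17.1×10⁻³
  alloy U: M = 13.6×10⁻³
Highest index: alloy G.

alloy G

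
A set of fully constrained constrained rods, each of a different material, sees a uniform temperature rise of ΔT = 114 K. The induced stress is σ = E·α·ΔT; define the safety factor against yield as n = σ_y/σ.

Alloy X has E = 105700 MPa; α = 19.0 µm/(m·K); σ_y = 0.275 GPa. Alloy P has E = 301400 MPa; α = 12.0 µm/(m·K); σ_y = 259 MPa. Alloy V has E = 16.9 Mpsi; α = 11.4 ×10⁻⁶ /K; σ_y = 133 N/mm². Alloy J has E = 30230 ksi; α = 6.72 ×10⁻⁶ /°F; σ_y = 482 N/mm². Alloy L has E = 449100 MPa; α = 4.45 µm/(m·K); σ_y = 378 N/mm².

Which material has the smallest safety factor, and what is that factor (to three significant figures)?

Per material, after unit conversion:
  alloy X: E = 105.7, α = 19.0, σ_y = 275.0 → σ = 229 MPa, n = 1.20
  alloy P: E = 301.4, α = 12.0, σ_y = 259.0 → σ = 412 MPa, n = 0.628
  alloy V: E = 116.5, α = 11.4, σ_y = 133.0 → σ = 151 MPa, n = 0.878
  alloy J: E = 208.4, α = 12.1, σ_y = 482.0 → σ = 287 MPa, n = 1.68
  alloy L: E = 449.1, α = 4.45, σ_y = 378.0 → σ = 228 MPa, n = 1.66
Alloy P has the lowest safety factor, n = 0.628.

alloy P, n = 0.628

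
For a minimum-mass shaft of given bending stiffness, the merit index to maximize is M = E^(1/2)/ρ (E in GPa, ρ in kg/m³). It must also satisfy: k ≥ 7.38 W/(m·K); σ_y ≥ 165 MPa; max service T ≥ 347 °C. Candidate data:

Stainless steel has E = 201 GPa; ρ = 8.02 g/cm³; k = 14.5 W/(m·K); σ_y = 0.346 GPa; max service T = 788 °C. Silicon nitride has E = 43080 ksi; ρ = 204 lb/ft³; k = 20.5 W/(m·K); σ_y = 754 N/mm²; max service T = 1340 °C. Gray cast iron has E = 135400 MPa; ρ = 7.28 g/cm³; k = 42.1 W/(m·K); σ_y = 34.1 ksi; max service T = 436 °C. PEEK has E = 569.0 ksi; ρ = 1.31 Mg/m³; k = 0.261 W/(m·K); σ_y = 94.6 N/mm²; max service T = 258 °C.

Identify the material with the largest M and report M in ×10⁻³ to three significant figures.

Screen on constraints: k ≥ 7.38 W/(m·K); σ_y ≥ 165 MPa; max service T ≥ 347 °C. Survivors: stainless steel, silicon nitride, gray cast iron.
Putting every candidate on a common basis:
  stainless steel: E = 201.0 GPa, ρ = 8020 kg/m³
  silicon nitride: E = 297.0 GPa, ρ = 3268 kg/m³
  gray cast iron: E = 135.4 GPa, ρ = 7280 kg/m³
  silicon nitride: M = 5.27×10⁻³
  stainless steel: M = 1.77×10⁻³
  gray cast iron: M = 1.60×10⁻³
Silicon nitride ranks first.

silicon nitride, M = 5.27×10⁻³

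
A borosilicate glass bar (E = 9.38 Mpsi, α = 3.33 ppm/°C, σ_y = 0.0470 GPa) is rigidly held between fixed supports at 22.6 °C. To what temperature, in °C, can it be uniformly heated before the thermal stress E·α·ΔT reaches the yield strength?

241 °C

E = 9.38 Mpsi = 64.67 GPa.
σ_y = 0.0470 GPa = 47.00 MPa.
E·α·ΔT = 47.00 MPa ⇒ ΔT = 47.00 / (64.67×10³ × 3.33×10⁻⁶) = 218.2 K.
T = 22.6 + 218.2 = 240.8 °C.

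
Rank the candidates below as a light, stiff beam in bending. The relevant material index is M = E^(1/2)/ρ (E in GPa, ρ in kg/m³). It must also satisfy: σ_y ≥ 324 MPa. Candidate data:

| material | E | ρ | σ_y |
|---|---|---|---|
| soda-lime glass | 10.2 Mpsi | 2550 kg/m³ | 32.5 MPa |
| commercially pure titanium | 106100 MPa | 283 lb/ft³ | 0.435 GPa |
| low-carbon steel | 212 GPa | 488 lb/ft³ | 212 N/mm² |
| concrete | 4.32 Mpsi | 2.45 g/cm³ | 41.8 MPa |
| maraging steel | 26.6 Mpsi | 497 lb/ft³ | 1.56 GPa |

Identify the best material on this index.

commercially pure titanium

Screen on constraints: σ_y ≥ 324 MPa. Survivors: commercially pure titanium, maraging steel.
In SI units:
  commercially pure titanium: E = 106.1 GPa, ρ = 4533 kg/m³
  maraging steel: E = 183.4 GPa, ρ = 7961 kg/m³
  commercially pure titanium: M = 2.27×10⁻³
  maraging steel: M = 1.70×10⁻³
The maximum is for commercially pure titanium.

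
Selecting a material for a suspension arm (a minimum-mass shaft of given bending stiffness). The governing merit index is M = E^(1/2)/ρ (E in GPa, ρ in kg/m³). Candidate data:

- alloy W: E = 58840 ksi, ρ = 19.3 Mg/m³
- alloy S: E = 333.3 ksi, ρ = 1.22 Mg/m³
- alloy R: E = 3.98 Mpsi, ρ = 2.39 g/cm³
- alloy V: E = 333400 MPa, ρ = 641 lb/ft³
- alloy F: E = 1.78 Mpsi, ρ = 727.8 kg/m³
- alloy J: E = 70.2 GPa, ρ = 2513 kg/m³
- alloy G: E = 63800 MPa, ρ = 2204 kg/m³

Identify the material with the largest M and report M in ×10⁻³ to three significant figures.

In SI units:
  alloy W: E = 405.7 GPa, ρ = 19300 kg/m³
  alloy S: E = 2.298 GPa, ρ = 1220 kg/m³
  alloy R: E = 27.44 GPa, ρ = 2390 kg/m³
  alloy V: E = 333.4 GPa, ρ = 10270 kg/m³
  alloy F: E = 12.27 GPa, ρ = 727.8 kg/m³
  alloy J: E = 70.20 GPa, ρ = 2513 kg/m³
  alloy G: E = 63.80 GPa, ρ = 2204 kg/m³
  alloy F: M = 4.81×10⁻³
  alloy G: M = 3.62×10⁻³
  alloy J: M = 3.33×10⁻³
  alloy R: M = 2.19×10⁻³
  alloy V: M = 1.78×10⁻³
  alloy S: M = 1.24×10⁻³
  alloy W: M = 1.04×10⁻³
Alloy F ranks first.

alloy F, M = 4.81×10⁻³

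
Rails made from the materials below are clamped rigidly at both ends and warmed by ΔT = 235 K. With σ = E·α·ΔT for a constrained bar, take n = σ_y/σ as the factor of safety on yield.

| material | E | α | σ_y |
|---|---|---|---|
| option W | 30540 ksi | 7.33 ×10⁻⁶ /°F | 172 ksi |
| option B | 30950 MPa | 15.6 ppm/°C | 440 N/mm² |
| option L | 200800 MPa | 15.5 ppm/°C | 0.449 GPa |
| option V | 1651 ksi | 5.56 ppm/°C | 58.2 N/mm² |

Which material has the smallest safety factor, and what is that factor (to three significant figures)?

option L, n = 0.614

In consistent units (E in GPa, α in ×10⁻⁶/K, σ_y in MPa):
  option W: E = 210.6, α = 13.2, σ_y = 1186 → σ = 653 MPa, n = 1.82
  option B: E = 30.95, α = 15.6, σ_y = 440.0 → σ = 113 MPa, n = 3.88
  option L: E = 200.8, α = 15.5, σ_y = 449.0 → σ = 731 MPa, n = 0.614
  option V: E = 11.38, α = 5.56, σ_y = 58.20 → σ = 14.9 MPa, n = 3.91
Smallest n: option L with n = 0.614.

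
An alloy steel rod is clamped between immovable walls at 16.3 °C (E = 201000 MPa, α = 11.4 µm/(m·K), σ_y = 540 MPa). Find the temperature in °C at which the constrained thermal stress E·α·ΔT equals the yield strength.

E = 201000 MPa = 201.0 GPa.
E·α·ΔT = 540.0 MPa ⇒ ΔT = 540.0 / (201.0×10³ × 11.4×10⁻⁶) = 235.7 K.
T = 16.3 + 235.7 = 252.0 °C.

252 °C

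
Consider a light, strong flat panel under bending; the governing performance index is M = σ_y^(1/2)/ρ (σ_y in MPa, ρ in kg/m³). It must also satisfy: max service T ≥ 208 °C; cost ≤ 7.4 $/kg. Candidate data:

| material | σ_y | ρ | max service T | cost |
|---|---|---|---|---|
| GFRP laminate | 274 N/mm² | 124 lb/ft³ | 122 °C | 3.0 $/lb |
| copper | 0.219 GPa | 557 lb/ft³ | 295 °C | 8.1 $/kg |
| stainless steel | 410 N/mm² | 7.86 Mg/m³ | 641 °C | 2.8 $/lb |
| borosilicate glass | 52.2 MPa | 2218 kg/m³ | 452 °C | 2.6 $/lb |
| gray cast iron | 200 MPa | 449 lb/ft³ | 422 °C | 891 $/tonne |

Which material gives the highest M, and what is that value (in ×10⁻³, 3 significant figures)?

Screen on constraints: max service T ≥ 208 °C; cost ≤ 7.4 $/kg. Survivors: stainless steel, borosilicate glass, gray cast iron.
Convert each candidate to consistent units, then evaluate M:
  stainless steel: σ_y = 410.0 MPa, ρ = 7860 kg/m³
  borosilicate glass: σ_y = 52.20 MPa, ρ = 2218 kg/m³
  gray cast iron: σ_y = 200.0 MPa, ρ = 7192 kg/m³
  borosilicate glass: M = 3.26×10⁻³
  stainless steel: M = 2.58×10⁻³
  gray cast iron: M = 1.97×10⁻³
The maximum is for borosilicate glass.

borosilicate glass, M = 3.26×10⁻³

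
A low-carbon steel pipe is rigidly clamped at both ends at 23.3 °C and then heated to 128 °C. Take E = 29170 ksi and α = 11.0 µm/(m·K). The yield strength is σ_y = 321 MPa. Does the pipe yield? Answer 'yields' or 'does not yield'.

does not yield

E = 29170 ksi = 201.1 GPa.
ΔT = 104.7 K. Constrained thermal stress σ = E·α·ΔT = 201.1×10³ MPa × 11.0×10⁻⁶ × 104.7 = 232 MPa (compressive).
Compare to σ_y = 321 MPa: σ < σ_y, so it does not yield.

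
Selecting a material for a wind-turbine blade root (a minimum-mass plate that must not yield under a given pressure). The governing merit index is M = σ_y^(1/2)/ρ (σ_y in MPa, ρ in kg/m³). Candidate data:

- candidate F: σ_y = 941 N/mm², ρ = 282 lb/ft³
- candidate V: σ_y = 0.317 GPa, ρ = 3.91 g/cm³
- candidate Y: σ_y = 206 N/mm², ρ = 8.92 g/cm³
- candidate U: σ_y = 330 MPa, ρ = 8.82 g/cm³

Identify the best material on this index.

candidate F

Normalizing units and computing the index:
  candidate F: σ_y = 941.0 MPa, ρ = 4517 kg/m³
  candidate V: σ_y = 317.0 MPa, ρ = 3910 kg/m³
  candidate Y: σ_y = 206.0 MPa, ρ = 8920 kg/m³
  candidate U: σ_y = 330.0 MPa, ρ = 8820 kg/m³
  candidate F: M = 6.79×10⁻³
  candidate V: M = 4.55×10⁻³
  candidate U: M = 2.06×10⁻³
  candidate Y: M = 1.61×10⁻³
The maximum is for candidate F.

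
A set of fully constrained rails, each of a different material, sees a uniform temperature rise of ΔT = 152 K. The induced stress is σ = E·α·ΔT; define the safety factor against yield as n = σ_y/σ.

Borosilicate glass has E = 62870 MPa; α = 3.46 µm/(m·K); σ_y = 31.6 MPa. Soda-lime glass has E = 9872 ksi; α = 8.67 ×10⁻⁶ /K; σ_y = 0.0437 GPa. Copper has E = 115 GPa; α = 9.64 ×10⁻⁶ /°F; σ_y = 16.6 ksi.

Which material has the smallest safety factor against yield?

In consistent units (E in GPa, α in ×10⁻⁶/K, σ_y in MPa):
  borosilicate glass: E = 62.87, α = 3.46, σ_y = 31.60 → σ = 33.1 MPa, n = 0.956
  soda-lime glass: E = 68.07, α = 8.67, σ_y = 43.70 → σ = 89.7 MPa, n = 0.487
  copper: E = 115.0, α = 17.4, σ_y = 114.5 → σ = 303 MPa, n = 0.377
The minimum is copper at n = 0.377.

copper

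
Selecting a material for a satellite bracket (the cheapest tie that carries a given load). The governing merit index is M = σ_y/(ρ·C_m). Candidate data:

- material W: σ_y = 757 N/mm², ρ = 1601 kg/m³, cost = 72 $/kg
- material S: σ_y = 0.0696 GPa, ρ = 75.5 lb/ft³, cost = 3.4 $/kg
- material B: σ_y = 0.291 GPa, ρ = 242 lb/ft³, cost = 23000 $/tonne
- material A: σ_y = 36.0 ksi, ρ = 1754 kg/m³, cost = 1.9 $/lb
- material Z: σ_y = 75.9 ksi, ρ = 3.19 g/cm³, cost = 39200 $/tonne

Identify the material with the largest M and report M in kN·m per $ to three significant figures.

material A, M = 33.8 kN·m per $

In SI units:
  material W: σ_y = 757.0 MPa, ρ = 1601 kg/m³, cost = 72.00 $/kg
  material S: σ_y = 69.60 MPa, ρ = 1209 kg/m³, cost = 3.400 $/kg
  material B: σ_y = 291.0 MPa, ρ = 3876 kg/m³, cost = 23.00 $/kg
  material A: σ_y = 248.2 MPa, ρ = 1754 kg/m³, cost = 4.189 $/kg
  material Z: σ_y = 523.3 MPa, ρ = 3190 kg/m³, cost = 39.20 $/kg
  material A: M = 33.8 kN·m per $
  material S: M = 16.9 kN·m per $
  material W: M = 6.57 kN·m per $
  material Z: M = 4.18 kN·m per $
  material B: M = 3.26 kN·m per $
Material A has the largest M.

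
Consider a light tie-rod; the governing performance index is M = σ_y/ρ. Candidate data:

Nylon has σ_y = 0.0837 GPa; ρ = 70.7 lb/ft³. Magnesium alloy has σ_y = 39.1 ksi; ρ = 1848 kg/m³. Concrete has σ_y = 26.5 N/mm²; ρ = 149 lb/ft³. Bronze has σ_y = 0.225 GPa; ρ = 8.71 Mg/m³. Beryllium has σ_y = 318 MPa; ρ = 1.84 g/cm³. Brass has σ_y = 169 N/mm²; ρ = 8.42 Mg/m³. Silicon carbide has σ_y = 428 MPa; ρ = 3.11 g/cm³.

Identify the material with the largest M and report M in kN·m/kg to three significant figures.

beryllium, M = 173 kN·m/kg

Convert each candidate to consistent units, then evaluate M:
  nylon: σ_y = 83.70 MPa, ρ = 1133 kg/m³
  magnesium alloy: σ_y = 269.6 MPa, ρ = 1848 kg/m³
  concrete: σ_y = 26.50 MPa, ρ = 2387 kg/m³
  bronze: σ_y = 225.0 MPa, ρ = 8710 kg/m³
  beryllium: σ_y = 318.0 MPa, ρ = 1840 kg/m³
  brass: σ_y = 169.0 MPa, ρ = 8420 kg/m³
  silicon carbide: σ_y = 428.0 MPa, ρ = 3110 kg/m³
  beryllium: M = 173 kN·m/kg
  magnesium alloy: M = 146 kN·m/kg
  silicon carbide: M = 138 kN·m/kg
  nylon: M = 73.9 kN·m/kg
  bronze: M = 25.8 kN·m/kg
  brass: M = 20.1 kN·m/kg
  concrete: M = 11.1 kN·m/kg
Beryllium ranks first.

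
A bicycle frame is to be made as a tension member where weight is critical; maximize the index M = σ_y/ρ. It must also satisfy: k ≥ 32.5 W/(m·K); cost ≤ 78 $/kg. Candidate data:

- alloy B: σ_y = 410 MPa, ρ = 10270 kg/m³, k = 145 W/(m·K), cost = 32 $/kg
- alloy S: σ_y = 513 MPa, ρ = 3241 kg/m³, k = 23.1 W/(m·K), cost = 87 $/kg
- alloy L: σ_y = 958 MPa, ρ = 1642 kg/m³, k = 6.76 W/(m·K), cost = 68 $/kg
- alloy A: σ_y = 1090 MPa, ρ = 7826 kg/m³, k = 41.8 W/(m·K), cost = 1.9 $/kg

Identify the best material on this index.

Screen on constraints: k ≥ 32.5 W/(m·K); cost ≤ 78 $/kg. Survivors: alloy B, alloy A.
Computing M directly (units already consistent):
  alloy A: M = 139 kN·m/kg
  alloy B: M = 39.9 kN·m/kg
Highest index: alloy A.

alloy A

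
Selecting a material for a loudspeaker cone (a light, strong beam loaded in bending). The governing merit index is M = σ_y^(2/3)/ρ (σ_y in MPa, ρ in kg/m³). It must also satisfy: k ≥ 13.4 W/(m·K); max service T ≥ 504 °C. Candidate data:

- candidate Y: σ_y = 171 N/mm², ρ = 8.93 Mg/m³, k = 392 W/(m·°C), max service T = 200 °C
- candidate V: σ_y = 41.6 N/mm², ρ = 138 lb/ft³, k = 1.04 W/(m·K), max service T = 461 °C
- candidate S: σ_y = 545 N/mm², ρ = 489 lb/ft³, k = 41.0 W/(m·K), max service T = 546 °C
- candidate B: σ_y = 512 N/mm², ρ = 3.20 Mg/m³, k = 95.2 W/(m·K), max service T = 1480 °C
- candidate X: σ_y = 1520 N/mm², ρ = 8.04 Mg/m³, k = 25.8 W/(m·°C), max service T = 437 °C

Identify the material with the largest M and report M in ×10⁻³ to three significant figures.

candidate B, M = 20.0×10⁻³

Screen on constraints: k ≥ 13.4 W/(m·K); max service T ≥ 504 °C. Survivors: candidate S, candidate B.
In SI units:
  candidate S: σ_y = 545.0 MPa, ρ = 7833 kg/m³
  candidate B: σ_y = 512.0 MPa, ρ = 3200 kg/m³
  candidate B: M = 20.0×10⁻³
  candidate S: M = 8.52×10⁻³
Highest index: candidate B.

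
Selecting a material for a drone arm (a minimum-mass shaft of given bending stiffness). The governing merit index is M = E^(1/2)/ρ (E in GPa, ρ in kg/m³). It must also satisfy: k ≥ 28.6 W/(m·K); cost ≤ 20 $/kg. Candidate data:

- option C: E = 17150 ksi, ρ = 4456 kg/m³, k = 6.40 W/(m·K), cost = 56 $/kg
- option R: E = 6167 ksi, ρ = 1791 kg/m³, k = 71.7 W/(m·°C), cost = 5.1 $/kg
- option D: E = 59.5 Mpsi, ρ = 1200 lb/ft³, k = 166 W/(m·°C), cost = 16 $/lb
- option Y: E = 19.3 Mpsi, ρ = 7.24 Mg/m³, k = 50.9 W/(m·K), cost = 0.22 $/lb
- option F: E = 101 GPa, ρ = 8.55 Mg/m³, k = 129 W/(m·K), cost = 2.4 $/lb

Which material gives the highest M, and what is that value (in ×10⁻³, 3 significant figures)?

option R, M = 3.64×10⁻³

Screen on constraints: k ≥ 28.6 W/(m·K); cost ≤ 20 $/kg. Survivors: option R, option Y, option F.
In SI units:
  option R: E = 42.52 GPa, ρ = 1791 kg/m³
  option Y: E = 133.1 GPa, ρ = 7240 kg/m³
  option F: E = 101.0 GPa, ρ = 8550 kg/m³
  option R: M = 3.64×10⁻³
  option Y: M = 1.59×10⁻³
  option F: M = 1.18×10⁻³
The maximum is for option R.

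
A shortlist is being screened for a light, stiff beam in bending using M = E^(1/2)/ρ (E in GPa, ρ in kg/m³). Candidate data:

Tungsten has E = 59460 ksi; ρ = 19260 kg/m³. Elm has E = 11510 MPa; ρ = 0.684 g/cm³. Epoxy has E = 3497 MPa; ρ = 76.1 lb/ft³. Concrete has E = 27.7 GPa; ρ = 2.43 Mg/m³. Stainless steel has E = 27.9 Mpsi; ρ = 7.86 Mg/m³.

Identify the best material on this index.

elm

After converting to SI:
  tungsten: E = 410.0 GPa, ρ = 19260 kg/m³
  elm: E = 11.51 GPa, ρ = 684.0 kg/m³
  epoxy: E = 3.497 GPa, ρ = 1219 kg/m³
  concrete: E = 27.70 GPa, ρ = 2430 kg/m³
  stainless steel: E = 192.4 GPa, ρ = 7860 kg/m³
  elm: M = 4.96×10⁻³
  concrete: M = 2.17×10⁻³
  stainless steel: M = 1.76×10⁻³
  epoxy: M = 1.53×10⁻³
  tungsten: M = 1.05×10⁻³
Elm ranks first.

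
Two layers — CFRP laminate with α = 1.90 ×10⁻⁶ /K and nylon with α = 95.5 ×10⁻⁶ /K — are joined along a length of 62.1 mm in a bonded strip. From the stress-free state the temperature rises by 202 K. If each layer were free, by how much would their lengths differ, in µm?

1170 µm

Δα = |1.90 − 95.5|×10⁻⁶/K = 93.6×10⁻⁶/K.
ΔL_mismatch = Δα·L·ΔT = 93.6×10⁻⁶ × 62.1 mm × 202.0 K = 1170 µm.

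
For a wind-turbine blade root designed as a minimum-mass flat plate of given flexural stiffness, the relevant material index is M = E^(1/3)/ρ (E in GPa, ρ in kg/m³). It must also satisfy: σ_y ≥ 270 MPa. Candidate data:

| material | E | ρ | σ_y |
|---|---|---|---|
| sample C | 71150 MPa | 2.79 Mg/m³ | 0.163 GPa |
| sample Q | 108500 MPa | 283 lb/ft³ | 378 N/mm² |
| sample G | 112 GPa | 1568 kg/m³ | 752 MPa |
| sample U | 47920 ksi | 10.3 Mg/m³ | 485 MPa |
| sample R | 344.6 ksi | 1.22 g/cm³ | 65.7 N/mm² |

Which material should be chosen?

Screen on constraints: σ_y ≥ 270 MPa. Survivors: sample Q, sample G, sample U.
In SI units:
  sample Q: E = 108.5 GPa, ρ = 4533 kg/m³
  sample G: E = 112.0 GPa, ρ = 1568 kg/m³
  sample U: E = 330.4 GPa, ρ = 10300 kg/m³
  sample G: M = 3.07×10⁻³
  sample Q: M = 1.05×10⁻³
  sample U: M = 0.671×10⁻³
The maximum is for sample G.

sample G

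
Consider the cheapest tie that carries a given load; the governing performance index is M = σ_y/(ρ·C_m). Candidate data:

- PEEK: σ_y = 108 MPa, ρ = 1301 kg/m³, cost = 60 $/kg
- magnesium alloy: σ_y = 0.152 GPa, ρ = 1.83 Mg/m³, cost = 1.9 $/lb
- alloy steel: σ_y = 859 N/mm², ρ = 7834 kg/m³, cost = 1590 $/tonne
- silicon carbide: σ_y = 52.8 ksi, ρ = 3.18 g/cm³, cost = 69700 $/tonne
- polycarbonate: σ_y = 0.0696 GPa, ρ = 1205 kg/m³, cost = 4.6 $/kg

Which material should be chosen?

alloy steel

In SI units:
  PEEK: σ_y = 108.0 MPa, ρ = 1301 kg/m³, cost = 60.00 $/kg
  magnesium alloy: σ_y = 152.0 MPa, ρ = 1830 kg/m³, cost = 4.189 $/kg
  alloy steel: σ_y = 859.0 MPa, ρ = 7834 kg/m³, cost = 1.590 $/kg
  silicon carbide: σ_y = 364.0 MPa, ρ = 3180 kg/m³, cost = 69.70 $/kg
  polycarbonate: σ_y = 69.60 MPa, ρ = 1205 kg/m³, cost = 4.600 $/kg
  alloy steel: M = 69.0 kN·m per $
  magnesium alloy: M = 19.8 kN·m per $
  polycarbonate: M = 12.6 kN·m per $
  silicon carbide: M = 1.64 kN·m per $
  PEEK: M = 1.38 kN·m per $
Alloy steel ranks first.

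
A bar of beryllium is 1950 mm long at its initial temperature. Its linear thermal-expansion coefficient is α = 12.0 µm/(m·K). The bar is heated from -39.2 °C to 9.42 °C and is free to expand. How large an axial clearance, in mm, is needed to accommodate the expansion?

1.14 mm

ΔT = 9.42 − (-39.2) = 48.62 K.
ΔL = α·L₀·ΔT = 12.0×10⁻⁶ × 1950 mm × 48.62 K = 1.14 mm.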